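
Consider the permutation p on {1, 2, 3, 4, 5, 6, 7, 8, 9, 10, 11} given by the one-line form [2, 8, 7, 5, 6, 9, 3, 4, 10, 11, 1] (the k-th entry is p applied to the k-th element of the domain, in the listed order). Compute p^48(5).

Tracing 5 → 6 → … returns to 5 after 9 steps, so 5 lies in a 9-cycle (1 2 8 4 5 6 9 10 11).
On a 9-cycle, p^9 is the identity, so p^48 = p^3 there (48 ≡ 3 mod 9).
Stepping 3 places around the cycle: 5 → 6 → 9 → 10.

10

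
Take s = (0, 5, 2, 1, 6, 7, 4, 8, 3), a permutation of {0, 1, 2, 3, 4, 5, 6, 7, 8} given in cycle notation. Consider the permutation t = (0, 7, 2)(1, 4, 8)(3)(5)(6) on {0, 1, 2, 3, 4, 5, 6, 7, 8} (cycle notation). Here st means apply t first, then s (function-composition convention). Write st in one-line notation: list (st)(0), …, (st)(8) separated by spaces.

4 8 5 0 3 2 7 1 6

Chase each element through t then s: 0 → 7 → 4; 1 → 4 → 8; 2 → 0 → 5; 3 → 3 → 0; 4 → 8 → 3; 5 → 5 → 2; 6 → 6 → 7; 7 → 2 → 1; 8 → 1 → 6.
So st in one-line form is 4 8 5 0 3 2 7 1 6.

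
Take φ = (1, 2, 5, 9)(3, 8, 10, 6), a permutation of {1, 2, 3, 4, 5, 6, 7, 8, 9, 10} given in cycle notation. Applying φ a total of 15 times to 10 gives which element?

8

10 lies in the 4-cycle (3, 8, 10, 6).
Powers repeat with period 4 on this cycle, and 15 mod 4 = 3, so φ^15(10) = φ^3(10).
Stepping 3 places around the cycle: 10 → 6 → 3 → 8.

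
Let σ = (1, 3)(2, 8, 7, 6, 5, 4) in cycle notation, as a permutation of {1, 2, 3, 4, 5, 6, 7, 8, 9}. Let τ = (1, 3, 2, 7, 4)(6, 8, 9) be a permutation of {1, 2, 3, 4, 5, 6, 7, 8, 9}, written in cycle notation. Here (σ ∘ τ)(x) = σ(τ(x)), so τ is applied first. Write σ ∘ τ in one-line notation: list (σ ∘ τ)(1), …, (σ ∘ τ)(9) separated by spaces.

1 6 8 3 4 7 2 9 5

(σ ∘ τ)(x) = σ(τ(x)). Computing each image: σ(τ(1)) = σ(3) = 1, σ(τ(2)) = σ(7) = 6, σ(τ(3)) = σ(2) = 8, σ(τ(4)) = σ(1) = 3, σ(τ(5)) = σ(5) = 4, σ(τ(6)) = σ(8) = 7, σ(τ(7)) = σ(4) = 2, σ(τ(8)) = σ(9) = 9, σ(τ(9)) = σ(6) = 5.
Hence σ ∘ τ = [1 6 8 3 4 7 2 9 5].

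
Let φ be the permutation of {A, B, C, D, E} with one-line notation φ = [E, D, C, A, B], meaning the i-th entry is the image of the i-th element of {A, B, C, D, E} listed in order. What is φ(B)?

B is element number 2 of the domain, and entry number 2 of the one-line form is D, so φ(B) = D.

D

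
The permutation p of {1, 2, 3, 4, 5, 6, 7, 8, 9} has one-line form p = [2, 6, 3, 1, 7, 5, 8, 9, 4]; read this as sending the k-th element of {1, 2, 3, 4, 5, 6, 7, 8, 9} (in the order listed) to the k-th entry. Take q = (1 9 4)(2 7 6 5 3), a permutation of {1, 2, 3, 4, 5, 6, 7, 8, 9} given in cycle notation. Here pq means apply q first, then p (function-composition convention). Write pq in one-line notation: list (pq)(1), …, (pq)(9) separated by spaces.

4 8 6 2 3 7 5 9 1

(pq)(x) = p(q(x)). Computing each image: p(q(1)) = p(9) = 4, p(q(2)) = p(7) = 8, p(q(3)) = p(2) = 6, p(q(4)) = p(1) = 2, p(q(5)) = p(3) = 3, p(q(6)) = p(5) = 7, p(q(7)) = p(6) = 5, p(q(8)) = p(8) = 9, p(q(9)) = p(4) = 1.
Hence pq = [4 8 6 2 3 7 5 9 1].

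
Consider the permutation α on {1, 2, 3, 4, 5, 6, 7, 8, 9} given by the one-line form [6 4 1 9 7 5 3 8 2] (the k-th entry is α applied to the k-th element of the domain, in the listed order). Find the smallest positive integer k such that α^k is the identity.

15

Writing α as disjoint cycles, the cycle lengths are 5, 3, 1.
The order of α is the least common multiple of its cycle lengths: lcm(5, 3) = 15.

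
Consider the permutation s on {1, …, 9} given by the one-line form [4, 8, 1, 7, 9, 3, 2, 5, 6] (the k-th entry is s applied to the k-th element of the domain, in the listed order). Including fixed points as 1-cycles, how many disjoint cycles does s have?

The cycle decomposition is (1 4 7 2 8 5 9 6 3), which has 1 cycle (counting 1-cycles).

1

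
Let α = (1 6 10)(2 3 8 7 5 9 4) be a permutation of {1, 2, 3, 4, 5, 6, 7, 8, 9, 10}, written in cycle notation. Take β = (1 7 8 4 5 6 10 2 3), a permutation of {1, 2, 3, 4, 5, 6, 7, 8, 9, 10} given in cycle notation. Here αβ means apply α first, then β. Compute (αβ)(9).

First apply α: α(9) = 4, then β(4) = 5. Thus (αβ)(9) = 5.

5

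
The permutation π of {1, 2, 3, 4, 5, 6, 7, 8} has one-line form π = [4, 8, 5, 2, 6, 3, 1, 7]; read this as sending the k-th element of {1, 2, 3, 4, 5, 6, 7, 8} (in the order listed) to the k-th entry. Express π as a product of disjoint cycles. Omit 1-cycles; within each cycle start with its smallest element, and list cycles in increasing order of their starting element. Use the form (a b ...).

(1 4 2 8 7)(3 5 6)

Start at 1 and follow images: 1 → 4 → 2 → 8 → 7 → 1, giving the cycle (1 4 2 8 7).
Continuing from each remaining unvisited element yields (1 4 2 8 7)(3 5 6).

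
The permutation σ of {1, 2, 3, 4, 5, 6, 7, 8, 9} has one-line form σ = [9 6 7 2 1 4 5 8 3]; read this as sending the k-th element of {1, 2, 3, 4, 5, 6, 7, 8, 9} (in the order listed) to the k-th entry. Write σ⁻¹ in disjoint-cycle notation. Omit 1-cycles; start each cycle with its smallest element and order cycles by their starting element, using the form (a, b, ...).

(1, 5, 7, 3, 9)(2, 4, 6)

First write σ in disjoint cycles: (1, 9, 3, 7, 5)(2, 6, 4).
The inverse reverses every cycle; in canonical form, σ⁻¹ = (1, 5, 7, 3, 9)(2, 4, 6).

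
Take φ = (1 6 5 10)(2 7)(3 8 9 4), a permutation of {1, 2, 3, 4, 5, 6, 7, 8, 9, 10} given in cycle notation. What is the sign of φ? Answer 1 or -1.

-1

The cycle lengths are 4, 4, 2.
A cycle is odd iff its length is even; φ has 3 even-length cycles, so sgn(φ) = (−1)^3 and φ is odd.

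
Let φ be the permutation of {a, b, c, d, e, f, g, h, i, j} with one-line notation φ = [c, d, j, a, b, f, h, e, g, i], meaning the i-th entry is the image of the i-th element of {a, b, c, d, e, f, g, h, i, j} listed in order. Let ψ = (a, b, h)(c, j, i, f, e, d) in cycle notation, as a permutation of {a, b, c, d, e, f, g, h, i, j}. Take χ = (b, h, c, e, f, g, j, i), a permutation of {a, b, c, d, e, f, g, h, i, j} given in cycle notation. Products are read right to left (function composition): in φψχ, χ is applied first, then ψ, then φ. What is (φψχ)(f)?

h

(φψχ)(f) = φ(ψ(χ(f))). χ(f) = g, then ψ(g) = g, then φ(g) = h, so the result is h.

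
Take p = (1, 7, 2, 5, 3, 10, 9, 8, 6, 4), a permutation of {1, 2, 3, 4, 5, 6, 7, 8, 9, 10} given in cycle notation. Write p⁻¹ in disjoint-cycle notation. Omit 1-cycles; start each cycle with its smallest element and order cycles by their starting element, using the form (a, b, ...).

(1, 4, 6, 8, 9, 10, 3, 5, 2, 7)

If p sends a → b within a cycle, p⁻¹ sends b → a; equivalently, reverse each cycle.
Reversing each cycle of p and rotating so the smallest element leads gives (1, 4, 6, 8, 9, 10, 3, 5, 2, 7).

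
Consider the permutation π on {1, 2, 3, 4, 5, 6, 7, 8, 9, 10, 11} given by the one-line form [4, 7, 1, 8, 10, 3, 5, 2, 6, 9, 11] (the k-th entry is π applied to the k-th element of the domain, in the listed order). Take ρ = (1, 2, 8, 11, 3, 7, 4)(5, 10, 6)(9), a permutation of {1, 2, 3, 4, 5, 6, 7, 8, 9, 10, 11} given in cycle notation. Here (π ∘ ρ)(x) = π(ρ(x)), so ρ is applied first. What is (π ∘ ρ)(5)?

(π ∘ ρ)(5) = π(ρ(5)). ρ(5) = 10, then π(10) = 9. So (π ∘ ρ)(5) = 9.

9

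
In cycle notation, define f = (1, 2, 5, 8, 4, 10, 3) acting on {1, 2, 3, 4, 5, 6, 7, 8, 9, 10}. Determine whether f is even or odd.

even

The cycle lengths are 7, 1, 1, 1.
A cycle of length ℓ contributes ℓ−1 transpositions, so f is a product of 6 transpositions — even.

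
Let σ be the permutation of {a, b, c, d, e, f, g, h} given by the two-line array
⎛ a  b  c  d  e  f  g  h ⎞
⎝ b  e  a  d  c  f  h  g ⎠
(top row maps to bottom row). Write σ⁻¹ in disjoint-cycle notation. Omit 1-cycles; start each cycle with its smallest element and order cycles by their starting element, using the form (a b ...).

(a c e b)(g h)

The cycle decomposition of σ is (a b e c)(g h).
The inverse reverses every cycle; in canonical form, σ⁻¹ = (a c e b)(g h).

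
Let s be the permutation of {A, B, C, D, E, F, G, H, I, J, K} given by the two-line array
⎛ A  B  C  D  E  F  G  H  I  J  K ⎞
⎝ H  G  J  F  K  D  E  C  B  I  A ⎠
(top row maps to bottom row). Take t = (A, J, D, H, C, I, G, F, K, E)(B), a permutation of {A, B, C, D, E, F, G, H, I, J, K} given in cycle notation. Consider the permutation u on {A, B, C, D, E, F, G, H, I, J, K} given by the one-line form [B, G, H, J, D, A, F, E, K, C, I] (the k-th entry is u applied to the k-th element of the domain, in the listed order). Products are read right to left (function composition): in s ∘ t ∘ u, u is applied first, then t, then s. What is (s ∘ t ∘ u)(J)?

(s ∘ t ∘ u)(J) = s(t(u(J))). u(J) = C, then t(C) = I, then s(I) = B, so the result is B.

B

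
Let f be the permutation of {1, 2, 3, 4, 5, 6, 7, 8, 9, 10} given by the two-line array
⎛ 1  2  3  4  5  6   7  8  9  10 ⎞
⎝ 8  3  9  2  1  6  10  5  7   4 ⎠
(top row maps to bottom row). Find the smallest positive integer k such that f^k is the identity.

6

Decomposing into disjoint cycles gives cycle lengths 6, 3, 1.
The order of f is the least common multiple of its cycle lengths: lcm(6, 3) = 6.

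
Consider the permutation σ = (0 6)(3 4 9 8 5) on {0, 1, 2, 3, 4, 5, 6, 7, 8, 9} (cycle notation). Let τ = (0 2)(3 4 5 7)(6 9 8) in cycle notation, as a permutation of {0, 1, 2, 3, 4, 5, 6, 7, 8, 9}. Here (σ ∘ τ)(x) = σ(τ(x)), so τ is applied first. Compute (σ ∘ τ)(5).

τ(5) = 7, then σ(7) = 7; composing gives (σ ∘ τ)(5) = 7.

7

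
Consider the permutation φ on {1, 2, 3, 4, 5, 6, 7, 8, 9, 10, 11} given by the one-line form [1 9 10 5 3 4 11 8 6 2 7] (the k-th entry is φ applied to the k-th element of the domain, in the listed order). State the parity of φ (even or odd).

odd

In disjoint-cycle form the cycle lengths are 7, 2, 1, 1.
A cycle of length ℓ contributes ℓ−1 transpositions, so φ is a product of 6 + 1 = 7 transpositions — odd.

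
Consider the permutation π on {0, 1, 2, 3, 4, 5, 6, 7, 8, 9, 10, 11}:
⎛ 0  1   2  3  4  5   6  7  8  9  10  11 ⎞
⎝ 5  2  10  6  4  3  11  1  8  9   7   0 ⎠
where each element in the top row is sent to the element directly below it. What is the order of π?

20

The disjoint-cycle form of π has cycle lengths 5, 4, 1, 1, 1.
Since disjoint cycles commute, ord(π) = lcm(5, 4) = 20.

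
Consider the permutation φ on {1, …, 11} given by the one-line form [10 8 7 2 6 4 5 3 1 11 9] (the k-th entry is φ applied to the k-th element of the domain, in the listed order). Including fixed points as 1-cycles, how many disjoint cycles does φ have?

2

The cycle decomposition is (1 10 11 9)(2 8 3 7 5 6 4), which has 2 cycles (counting 1-cycles).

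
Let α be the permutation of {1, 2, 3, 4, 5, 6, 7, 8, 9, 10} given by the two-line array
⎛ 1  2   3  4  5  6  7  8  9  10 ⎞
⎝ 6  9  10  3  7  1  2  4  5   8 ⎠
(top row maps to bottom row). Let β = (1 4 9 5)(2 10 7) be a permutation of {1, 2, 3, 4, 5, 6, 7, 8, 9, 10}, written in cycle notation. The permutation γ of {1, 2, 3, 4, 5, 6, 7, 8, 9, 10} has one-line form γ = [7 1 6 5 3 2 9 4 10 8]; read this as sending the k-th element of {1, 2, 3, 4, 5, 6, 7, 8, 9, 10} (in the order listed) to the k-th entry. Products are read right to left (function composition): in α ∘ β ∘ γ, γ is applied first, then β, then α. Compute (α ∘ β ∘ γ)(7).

Apply the permutations in order: γ(7) = 9, then β(9) = 5, then α(5) = 7. So (α ∘ β ∘ γ)(7) = 7.

7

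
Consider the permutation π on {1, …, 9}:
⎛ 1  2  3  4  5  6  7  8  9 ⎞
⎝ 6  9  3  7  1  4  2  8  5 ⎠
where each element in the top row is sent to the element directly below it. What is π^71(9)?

Tracing 9 → 5 → … returns to 9 after 7 steps, so 9 lies in a 7-cycle (1 6 4 7 2 9 5).
On a 7-cycle, π^7 is the identity, so π^71 = π^1 there (71 ≡ 1 mod 7).
Advancing 1 step from 9: 9 → 5.

5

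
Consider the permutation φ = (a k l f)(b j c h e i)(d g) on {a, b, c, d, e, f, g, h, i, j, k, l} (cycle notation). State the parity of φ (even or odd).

The cycle lengths are 6, 4, 2.
A cycle of length ℓ contributes ℓ−1 transpositions, so φ is a product of 5 + 3 + 1 = 9 transpositions — odd.

odd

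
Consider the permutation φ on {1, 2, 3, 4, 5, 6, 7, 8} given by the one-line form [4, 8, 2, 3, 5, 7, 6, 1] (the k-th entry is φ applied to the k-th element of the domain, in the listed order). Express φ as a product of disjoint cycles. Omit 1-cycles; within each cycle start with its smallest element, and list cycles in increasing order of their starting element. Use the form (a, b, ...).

(1, 4, 3, 2, 8)(6, 7)

Start at 1 and follow images: 1 → 4 → 3 → 2 → 8 → 1, giving the cycle (1, 4, 3, 2, 8).
Repeating from the next unused element and collecting all non-trivial cycles gives (1, 4, 3, 2, 8)(6, 7).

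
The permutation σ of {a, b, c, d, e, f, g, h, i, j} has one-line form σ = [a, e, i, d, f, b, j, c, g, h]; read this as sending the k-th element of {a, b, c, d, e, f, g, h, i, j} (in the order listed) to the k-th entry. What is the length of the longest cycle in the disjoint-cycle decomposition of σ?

5

Decomposing into disjoint cycles gives (b e f)(c i g j h); the longest has length 5.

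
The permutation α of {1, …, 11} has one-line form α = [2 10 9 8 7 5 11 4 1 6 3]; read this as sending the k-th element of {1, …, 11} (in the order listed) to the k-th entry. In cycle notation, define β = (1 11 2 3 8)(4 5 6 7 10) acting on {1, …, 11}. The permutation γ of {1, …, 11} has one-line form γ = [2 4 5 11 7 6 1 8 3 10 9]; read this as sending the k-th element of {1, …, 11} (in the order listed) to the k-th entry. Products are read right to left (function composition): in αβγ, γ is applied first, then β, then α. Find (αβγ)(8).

2

Chase 8: γ(8) = 8; β(8) = 1; α(1) = 2. Hence (αβγ)(8) = 2.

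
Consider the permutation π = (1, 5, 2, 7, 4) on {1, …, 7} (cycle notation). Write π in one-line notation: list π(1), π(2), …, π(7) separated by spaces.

5 7 3 1 2 6 4

Reading each image from the cycles: 1→5, 2→7, 3→3, 4→1, 5→2, 6→6, 7→4.
Listing these in domain order gives 5 7 3 1 2 6 4.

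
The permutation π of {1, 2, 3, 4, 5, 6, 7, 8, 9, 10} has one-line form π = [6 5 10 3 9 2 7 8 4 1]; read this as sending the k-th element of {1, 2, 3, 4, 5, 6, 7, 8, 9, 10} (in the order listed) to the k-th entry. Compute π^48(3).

3

Tracing 3 → 10 → … returns to 3 after 8 steps, so 3 lies in an 8-cycle (1, 6, 2, 5, 9, 4, 3, 10).
On an 8-cycle, π^8 is the identity, so π^48 = π^0 there (48 ≡ 0 mod 8).
So π^48(3) = 3.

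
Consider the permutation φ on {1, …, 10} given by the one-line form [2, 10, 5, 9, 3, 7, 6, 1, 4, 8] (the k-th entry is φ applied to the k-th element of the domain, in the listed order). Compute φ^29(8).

Tracing 8 → 1 → … returns to 8 after 4 steps, so 8 lies in a 4-cycle (1 2 10 8).
Since the cycle has length 4, φ^29 acts on it the same as φ^1 (29 mod 4 = 1).
Stepping 1 place around the cycle: 8 → 1.

1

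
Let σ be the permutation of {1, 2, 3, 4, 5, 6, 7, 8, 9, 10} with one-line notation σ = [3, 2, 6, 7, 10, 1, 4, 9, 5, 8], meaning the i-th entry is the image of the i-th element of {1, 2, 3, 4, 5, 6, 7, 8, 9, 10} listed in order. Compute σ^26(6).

3

Tracing 6 → 1 → … returns to 6 after 3 steps, so 6 lies in a 3-cycle (1 3 6).
Powers repeat with period 3 on this cycle, and 26 mod 3 = 2, so σ^26(6) = σ^2(6).
Stepping 2 places around the cycle: 6 → 1 → 3.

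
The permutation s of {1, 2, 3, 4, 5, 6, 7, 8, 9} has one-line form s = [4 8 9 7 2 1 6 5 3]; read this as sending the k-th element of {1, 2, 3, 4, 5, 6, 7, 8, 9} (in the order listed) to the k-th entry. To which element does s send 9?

3

9 is element number 9 of the domain, and entry number 9 of the one-line form is 3, so s(9) = 3.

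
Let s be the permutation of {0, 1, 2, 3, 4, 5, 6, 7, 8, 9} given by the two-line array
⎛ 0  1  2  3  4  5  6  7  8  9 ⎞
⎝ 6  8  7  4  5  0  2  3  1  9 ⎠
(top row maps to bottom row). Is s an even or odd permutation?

In disjoint-cycle form the cycle lengths are 7, 2, 1.
A cycle is odd iff its length is even; s has 1 even-length cycle, so sgn(s) = (−1)^1 and s is odd.

odd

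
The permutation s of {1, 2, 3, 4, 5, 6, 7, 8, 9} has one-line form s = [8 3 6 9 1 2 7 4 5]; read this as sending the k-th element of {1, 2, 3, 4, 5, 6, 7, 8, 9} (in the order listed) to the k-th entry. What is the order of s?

15

Decomposing into disjoint cycles gives cycle lengths 5, 3, 1.
The order of s is the least common multiple of its cycle lengths: lcm(5, 3) = 15.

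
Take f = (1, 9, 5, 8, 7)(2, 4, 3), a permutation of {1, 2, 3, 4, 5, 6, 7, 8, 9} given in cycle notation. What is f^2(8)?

1

8 lies in the 5-cycle (1, 9, 5, 8, 7).
Stepping 2 places around the cycle: 8 → 7 → 1.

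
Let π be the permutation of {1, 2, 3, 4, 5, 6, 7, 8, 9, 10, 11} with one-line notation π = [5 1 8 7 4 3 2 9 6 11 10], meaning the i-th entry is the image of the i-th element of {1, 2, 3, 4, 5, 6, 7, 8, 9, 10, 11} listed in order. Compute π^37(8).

Tracing 8 → 9 → … returns to 8 after 4 steps, so 8 lies in a 4-cycle (3 8 9 6).
On a 4-cycle, π^4 is the identity, so π^37 = π^1 there (37 ≡ 1 mod 4).
Advancing 1 step from 8: 8 → 9.

9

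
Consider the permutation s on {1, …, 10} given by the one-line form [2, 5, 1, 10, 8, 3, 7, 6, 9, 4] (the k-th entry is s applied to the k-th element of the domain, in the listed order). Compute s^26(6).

1

Tracing 6 → 3 → … returns to 6 after 6 steps, so 6 lies in a 6-cycle (1, 2, 5, 8, 6, 3).
On a 6-cycle, s^6 is the identity, so s^26 = s^2 there (26 ≡ 2 mod 6).
Stepping 2 places around the cycle: 6 → 3 → 1.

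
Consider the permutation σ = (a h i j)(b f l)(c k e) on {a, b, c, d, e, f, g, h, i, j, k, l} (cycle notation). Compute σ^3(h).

h lies in the 4-cycle (a h i j).
Advancing 3 steps from h: h → i → j → a.

a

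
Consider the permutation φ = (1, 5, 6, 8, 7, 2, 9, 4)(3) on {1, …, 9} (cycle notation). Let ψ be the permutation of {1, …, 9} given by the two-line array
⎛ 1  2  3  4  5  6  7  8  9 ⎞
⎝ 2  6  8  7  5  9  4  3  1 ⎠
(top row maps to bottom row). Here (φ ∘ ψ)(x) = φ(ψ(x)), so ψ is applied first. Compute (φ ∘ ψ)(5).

6

(φ ∘ ψ)(5) = φ(ψ(5)). ψ(5) = 5, then φ(5) = 6. So (φ ∘ ψ)(5) = 6.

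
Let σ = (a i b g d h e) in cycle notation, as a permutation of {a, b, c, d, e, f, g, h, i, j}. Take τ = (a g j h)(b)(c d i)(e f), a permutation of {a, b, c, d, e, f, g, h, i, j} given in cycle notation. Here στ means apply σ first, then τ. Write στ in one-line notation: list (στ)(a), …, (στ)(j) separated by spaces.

(στ)(x) = τ(σ(x)). Computing each image: τ(σ(a)) = τ(i) = c, τ(σ(b)) = τ(g) = j, τ(σ(c)) = τ(c) = d, τ(σ(d)) = τ(h) = a, τ(σ(e)) = τ(a) = g, τ(σ(f)) = τ(f) = e, τ(σ(g)) = τ(d) = i, τ(σ(h)) = τ(e) = f, τ(σ(i)) = τ(b) = b, τ(σ(j)) = τ(j) = h.
Hence στ = [c j d a g e i f b h].

c j d a g e i f b h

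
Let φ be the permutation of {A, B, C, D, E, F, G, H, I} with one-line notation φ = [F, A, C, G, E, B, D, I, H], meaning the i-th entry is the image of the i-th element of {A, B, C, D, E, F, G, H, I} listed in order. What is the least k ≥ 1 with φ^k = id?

6

Decomposing into disjoint cycles gives cycle lengths 3, 2, 2, 1, 1.
The order of φ is the least common multiple of its cycle lengths: lcm(3, 2, 2) = 6.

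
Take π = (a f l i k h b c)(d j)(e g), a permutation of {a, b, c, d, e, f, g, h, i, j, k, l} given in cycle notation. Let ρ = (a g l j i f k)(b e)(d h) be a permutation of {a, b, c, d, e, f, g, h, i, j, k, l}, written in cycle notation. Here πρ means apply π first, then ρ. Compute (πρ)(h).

First apply π: π(h) = b, then ρ(b) = e. Thus (πρ)(h) = e.

e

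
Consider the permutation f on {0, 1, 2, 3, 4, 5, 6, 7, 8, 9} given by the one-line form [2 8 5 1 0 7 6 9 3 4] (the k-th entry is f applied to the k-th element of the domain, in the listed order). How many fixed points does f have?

1

The fixed points (elements with f(x) = x) are {6}, so there is 1.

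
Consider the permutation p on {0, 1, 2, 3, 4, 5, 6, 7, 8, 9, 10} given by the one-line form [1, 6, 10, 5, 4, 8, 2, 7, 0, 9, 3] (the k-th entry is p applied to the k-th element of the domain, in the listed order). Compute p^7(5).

Tracing 5 → 8 → … returns to 5 after 8 steps, so 5 lies in an 8-cycle (0, 1, 6, 2, 10, 3, 5, 8).
Stepping 7 places around the cycle: 5 → 8 → 0 → 1 → 6 → 2 → 10 → 3.

3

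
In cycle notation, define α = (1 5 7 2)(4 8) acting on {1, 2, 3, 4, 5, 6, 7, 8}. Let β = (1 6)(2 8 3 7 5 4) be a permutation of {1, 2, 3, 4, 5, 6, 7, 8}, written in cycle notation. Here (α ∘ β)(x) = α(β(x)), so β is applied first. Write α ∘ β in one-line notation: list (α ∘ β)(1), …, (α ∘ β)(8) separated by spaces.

Chase each element through β then α: 1 → 6 → 6; 2 → 8 → 4; 3 → 7 → 2; 4 → 2 → 1; 5 → 4 → 8; 6 → 1 → 5; 7 → 5 → 7; 8 → 3 → 3.
Collecting the images, α ∘ β = [6 4 2 1 8 5 7 3].

6 4 2 1 8 5 7 3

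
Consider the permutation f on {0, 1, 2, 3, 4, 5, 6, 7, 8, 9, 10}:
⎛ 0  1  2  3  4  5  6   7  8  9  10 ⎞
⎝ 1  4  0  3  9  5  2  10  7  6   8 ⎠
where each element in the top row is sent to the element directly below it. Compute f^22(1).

2

Tracing 1 → 4 → … returns to 1 after 6 steps, so 1 lies in a 6-cycle (0 1 4 9 6 2).
On a 6-cycle, f^6 is the identity, so f^22 = f^4 there (22 ≡ 4 mod 6).
Advancing 4 steps from 1: 1 → 4 → 9 → 6 → 2.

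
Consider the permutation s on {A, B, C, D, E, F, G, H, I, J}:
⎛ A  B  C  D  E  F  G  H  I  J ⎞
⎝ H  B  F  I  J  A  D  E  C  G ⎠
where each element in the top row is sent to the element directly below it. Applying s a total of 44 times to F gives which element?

C

Tracing F → A → … returns to F after 9 steps, so F lies in a 9-cycle (A, H, E, J, G, D, I, C, F).
On a 9-cycle, s^9 is the identity, so s^44 = s^8 there (44 ≡ 8 mod 9).
Stepping 8 places around the cycle: F → A → H → E → J → G → D → I → C.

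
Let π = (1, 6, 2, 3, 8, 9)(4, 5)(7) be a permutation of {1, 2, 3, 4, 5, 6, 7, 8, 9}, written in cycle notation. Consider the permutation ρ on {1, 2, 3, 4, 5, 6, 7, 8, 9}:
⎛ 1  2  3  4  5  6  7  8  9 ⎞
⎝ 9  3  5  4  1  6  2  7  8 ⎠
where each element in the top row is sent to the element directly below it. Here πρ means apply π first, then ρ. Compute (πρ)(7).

First apply π: π(7) = 7, then ρ(7) = 2. Thus (πρ)(7) = 2.

2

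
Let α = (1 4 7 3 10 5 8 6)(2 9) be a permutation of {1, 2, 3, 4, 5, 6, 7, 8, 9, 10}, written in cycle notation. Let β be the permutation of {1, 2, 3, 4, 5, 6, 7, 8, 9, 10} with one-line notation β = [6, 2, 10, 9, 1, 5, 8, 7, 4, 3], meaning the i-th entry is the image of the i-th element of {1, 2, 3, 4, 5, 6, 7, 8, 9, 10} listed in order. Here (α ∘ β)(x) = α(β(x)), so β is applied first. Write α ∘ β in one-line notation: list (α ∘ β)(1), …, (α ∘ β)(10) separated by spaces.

1 9 5 2 4 8 6 3 7 10

For each element, apply β then α: 1 → 6 → 1; 2 → 2 → 9; 3 → 10 → 5; 4 → 9 → 2; 5 → 1 → 4; 6 → 5 → 8; 7 → 8 → 6; 8 → 7 → 3; 9 → 4 → 7; 10 → 3 → 10.
So α ∘ β in one-line form is 1 9 5 2 4 8 6 3 7 10.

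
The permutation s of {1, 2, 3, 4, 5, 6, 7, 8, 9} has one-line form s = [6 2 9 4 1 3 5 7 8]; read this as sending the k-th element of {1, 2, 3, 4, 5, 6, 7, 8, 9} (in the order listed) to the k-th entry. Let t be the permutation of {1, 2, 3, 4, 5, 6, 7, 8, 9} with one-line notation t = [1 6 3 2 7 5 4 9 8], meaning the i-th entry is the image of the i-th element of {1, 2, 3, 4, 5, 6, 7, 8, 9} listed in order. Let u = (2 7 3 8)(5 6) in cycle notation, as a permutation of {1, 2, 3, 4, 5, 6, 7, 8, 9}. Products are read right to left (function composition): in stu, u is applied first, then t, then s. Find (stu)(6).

5

Chase 6: u(6) = 5; t(5) = 7; s(7) = 5. Hence (stu)(6) = 5.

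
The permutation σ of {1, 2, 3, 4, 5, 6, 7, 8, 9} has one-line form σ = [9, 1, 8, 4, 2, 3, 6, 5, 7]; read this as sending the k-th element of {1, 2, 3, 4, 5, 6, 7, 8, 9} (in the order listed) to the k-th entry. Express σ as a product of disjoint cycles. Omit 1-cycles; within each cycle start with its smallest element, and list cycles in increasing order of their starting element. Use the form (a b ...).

Iterating σ from 1 gives 1 → 9 → 7 → 6 → 3 → 8 → 5 → 2 → 1; that is the 8-cycle (1 9 7 6 3 8 5 2).
Continuing from each remaining unvisited element yields (1 9 7 6 3 8 5 2).

(1 9 7 6 3 8 5 2)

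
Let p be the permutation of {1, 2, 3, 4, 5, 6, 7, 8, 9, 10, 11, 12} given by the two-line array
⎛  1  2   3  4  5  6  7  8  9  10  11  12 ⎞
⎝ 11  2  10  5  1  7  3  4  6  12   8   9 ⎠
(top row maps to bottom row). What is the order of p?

Decomposing into disjoint cycles gives cycle lengths 6, 5, 1.
Since disjoint cycles commute, ord(p) = lcm(6, 5) = 30.

30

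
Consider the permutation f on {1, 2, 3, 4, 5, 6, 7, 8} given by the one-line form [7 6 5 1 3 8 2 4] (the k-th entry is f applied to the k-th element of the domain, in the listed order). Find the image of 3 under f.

3 is element number 3 of the domain, and entry number 3 of the one-line form is 5, so f(3) = 5.

5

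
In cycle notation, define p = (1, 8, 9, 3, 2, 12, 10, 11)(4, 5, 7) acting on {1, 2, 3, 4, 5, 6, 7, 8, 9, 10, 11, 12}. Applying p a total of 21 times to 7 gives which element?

7 lies in the 3-cycle (4, 5, 7).
Since the cycle has length 3, p^21 acts on it the same as p^0 (21 mod 3 = 0).
So p^21(7) = 7.

7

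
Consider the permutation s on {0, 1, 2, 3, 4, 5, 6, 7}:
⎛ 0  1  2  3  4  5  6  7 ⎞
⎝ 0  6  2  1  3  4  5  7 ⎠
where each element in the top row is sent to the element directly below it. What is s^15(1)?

Tracing 1 → 6 → … returns to 1 after 5 steps, so 1 lies in a 5-cycle (1 6 5 4 3).
Powers repeat with period 5 on this cycle, and 15 mod 5 = 0, so s^15(1) = s^0(1).
So s^15(1) = 1.

1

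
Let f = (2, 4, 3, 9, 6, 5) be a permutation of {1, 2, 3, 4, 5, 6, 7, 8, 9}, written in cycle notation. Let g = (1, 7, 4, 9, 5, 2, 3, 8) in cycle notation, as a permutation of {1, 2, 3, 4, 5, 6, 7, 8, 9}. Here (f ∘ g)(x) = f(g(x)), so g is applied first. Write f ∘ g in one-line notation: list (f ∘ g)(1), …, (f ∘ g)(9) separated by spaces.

(f ∘ g)(x) = f(g(x)). Computing each image: f(g(1)) = f(7) = 7, f(g(2)) = f(3) = 9, f(g(3)) = f(8) = 8, f(g(4)) = f(9) = 6, f(g(5)) = f(2) = 4, f(g(6)) = f(6) = 5, f(g(7)) = f(4) = 3, f(g(8)) = f(1) = 1, f(g(9)) = f(5) = 2.
Hence f ∘ g = [7 9 8 6 4 5 3 1 2].

7 9 8 6 4 5 3 1 2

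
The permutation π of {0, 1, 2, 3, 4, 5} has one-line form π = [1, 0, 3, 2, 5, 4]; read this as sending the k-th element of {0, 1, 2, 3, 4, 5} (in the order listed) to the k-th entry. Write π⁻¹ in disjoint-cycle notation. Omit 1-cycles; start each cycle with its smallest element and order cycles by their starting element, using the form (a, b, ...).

(0, 1)(2, 3)(4, 5)

First write π in disjoint cycles: (0, 1)(2, 3)(4, 5).
Reversing each cycle (and rotating so the smallest element leads) gives π⁻¹ = (0, 1)(2, 3)(4, 5).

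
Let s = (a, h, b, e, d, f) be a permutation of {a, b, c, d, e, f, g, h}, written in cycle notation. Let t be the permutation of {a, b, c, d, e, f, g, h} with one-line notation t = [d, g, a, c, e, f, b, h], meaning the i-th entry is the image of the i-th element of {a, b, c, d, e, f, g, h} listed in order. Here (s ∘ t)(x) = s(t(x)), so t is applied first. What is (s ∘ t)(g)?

t(g) = b, then s(b) = e; composing gives (s ∘ t)(g) = e.

e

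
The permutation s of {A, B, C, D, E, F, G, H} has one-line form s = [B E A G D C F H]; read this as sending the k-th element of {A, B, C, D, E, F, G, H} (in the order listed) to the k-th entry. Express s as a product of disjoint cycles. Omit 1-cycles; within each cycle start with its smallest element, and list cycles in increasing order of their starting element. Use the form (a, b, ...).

(A, B, E, D, G, F, C)

From A: A → B → E → D → G → F → C → A, closing the cycle (A, B, E, D, G, F, C).
Repeating from the next unused element and collecting all non-trivial cycles gives (A, B, E, D, G, F, C).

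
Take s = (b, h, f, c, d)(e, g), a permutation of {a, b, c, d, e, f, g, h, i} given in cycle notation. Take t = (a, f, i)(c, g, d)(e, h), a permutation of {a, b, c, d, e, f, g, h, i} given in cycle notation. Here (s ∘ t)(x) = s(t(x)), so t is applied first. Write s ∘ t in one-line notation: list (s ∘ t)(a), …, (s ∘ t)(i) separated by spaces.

c h e d f i b g a

Chase each element through t then s: a → f → c; b → b → h; c → g → e; d → c → d; e → h → f; f → i → i; g → d → b; h → e → g; i → a → a.
So s ∘ t in one-line form is c h e d f i b g a.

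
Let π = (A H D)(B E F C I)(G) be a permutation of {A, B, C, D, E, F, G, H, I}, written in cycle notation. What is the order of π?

The disjoint cycles have lengths 5, 3, 1.
Since disjoint cycles commute, ord(π) = lcm(5, 3) = 15.

15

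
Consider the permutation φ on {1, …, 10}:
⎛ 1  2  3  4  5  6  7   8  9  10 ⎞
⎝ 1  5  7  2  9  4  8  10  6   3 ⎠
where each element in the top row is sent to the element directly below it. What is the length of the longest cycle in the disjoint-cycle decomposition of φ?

5

Decomposing into disjoint cycles gives (2, 5, 9, 6, 4)(3, 7, 8, 10); the longest has length 5.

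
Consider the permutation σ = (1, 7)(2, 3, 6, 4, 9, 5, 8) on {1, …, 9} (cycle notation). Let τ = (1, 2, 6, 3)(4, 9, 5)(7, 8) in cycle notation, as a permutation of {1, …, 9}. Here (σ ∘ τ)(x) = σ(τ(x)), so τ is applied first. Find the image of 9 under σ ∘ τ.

First apply τ: τ(9) = 5, then σ(5) = 8. Thus (σ ∘ τ)(9) = 8.

8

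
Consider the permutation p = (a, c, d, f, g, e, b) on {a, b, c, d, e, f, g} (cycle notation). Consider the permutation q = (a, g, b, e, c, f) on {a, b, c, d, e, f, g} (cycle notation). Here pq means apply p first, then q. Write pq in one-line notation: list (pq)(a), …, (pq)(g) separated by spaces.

f g d a e b c

(pq)(x) = q(p(x)). Computing each image: q(p(a)) = q(c) = f, q(p(b)) = q(a) = g, q(p(c)) = q(d) = d, q(p(d)) = q(f) = a, q(p(e)) = q(b) = e, q(p(f)) = q(g) = b, q(p(g)) = q(e) = c.
Hence pq = [f g d a e b c].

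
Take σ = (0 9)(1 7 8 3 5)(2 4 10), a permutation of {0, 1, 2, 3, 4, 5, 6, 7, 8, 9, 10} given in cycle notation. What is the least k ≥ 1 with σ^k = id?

The cycle type of σ is (5, 3, 2, 1).
Since disjoint cycles commute, ord(σ) = lcm(5, 3, 2) = 30.

30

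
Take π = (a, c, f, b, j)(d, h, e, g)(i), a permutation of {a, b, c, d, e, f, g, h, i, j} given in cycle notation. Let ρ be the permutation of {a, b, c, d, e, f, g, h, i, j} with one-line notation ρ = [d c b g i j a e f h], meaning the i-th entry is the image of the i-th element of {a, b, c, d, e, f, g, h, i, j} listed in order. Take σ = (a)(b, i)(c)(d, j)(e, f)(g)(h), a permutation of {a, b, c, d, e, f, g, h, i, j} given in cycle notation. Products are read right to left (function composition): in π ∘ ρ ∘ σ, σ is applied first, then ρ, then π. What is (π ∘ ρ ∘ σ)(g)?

c

Apply the permutations in order: σ(g) = g, then ρ(g) = a, then π(a) = c. So (π ∘ ρ ∘ σ)(g) = c.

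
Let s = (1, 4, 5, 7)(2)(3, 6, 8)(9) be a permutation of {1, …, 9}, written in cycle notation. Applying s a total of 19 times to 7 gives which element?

7 lies in the 4-cycle (1, 4, 5, 7).
Powers repeat with period 4 on this cycle, and 19 mod 4 = 3, so s^19(7) = s^3(7).
Stepping 3 places around the cycle: 7 → 1 → 4 → 5.

5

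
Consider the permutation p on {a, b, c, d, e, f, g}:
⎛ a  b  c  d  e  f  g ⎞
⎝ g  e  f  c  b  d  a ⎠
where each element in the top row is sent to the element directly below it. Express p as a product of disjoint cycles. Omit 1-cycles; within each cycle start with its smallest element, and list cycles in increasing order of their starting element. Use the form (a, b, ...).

(a, g)(b, e)(c, f, d)

Iterating p from a gives a → g → a; that is the 2-cycle (a, g).
Repeating from the next unused element and collecting all non-trivial cycles gives (a, g)(b, e)(c, f, d).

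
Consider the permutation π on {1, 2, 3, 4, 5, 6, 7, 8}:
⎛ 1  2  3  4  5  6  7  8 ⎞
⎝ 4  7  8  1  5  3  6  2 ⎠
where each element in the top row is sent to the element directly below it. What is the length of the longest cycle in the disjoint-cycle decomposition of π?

Decomposing into disjoint cycles gives (1, 4)(2, 7, 6, 3, 8); the longest has length 5.

5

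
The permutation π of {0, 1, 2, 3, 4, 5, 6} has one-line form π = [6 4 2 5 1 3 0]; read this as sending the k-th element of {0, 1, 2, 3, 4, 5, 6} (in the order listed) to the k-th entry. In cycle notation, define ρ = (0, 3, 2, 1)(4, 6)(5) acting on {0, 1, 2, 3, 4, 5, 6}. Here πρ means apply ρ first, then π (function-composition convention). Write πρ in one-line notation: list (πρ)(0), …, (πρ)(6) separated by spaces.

(πρ)(x) = π(ρ(x)). Computing each image: π(ρ(0)) = π(3) = 5, π(ρ(1)) = π(0) = 6, π(ρ(2)) = π(1) = 4, π(ρ(3)) = π(2) = 2, π(ρ(4)) = π(6) = 0, π(ρ(5)) = π(5) = 3, π(ρ(6)) = π(4) = 1.
Hence πρ = [5 6 4 2 0 3 1].

5 6 4 2 0 3 1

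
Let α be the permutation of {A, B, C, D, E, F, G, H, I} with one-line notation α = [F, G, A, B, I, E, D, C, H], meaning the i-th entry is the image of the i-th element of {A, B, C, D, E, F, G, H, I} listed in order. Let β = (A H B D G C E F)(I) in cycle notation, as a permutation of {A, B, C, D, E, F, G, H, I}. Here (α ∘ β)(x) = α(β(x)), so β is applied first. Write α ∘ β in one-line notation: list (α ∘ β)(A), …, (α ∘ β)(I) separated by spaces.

(α ∘ β)(x) = α(β(x)). Computing each image: α(β(A)) = α(H) = C, α(β(B)) = α(D) = B, α(β(C)) = α(E) = I, α(β(D)) = α(G) = D, α(β(E)) = α(F) = E, α(β(F)) = α(A) = F, α(β(G)) = α(C) = A, α(β(H)) = α(B) = G, α(β(I)) = α(I) = H.
Hence α ∘ β = [C B I D E F A G H].

C B I D E F A G H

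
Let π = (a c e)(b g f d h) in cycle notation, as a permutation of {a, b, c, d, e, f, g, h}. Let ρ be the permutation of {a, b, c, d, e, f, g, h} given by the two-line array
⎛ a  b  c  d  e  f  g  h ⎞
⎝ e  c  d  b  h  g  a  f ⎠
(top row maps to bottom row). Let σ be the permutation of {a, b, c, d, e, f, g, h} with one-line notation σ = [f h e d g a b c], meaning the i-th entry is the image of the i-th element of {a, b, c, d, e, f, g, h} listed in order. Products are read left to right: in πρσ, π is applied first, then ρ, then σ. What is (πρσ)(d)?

a

(πρσ)(d) = σ(ρ(π(d))). π(d) = h, then ρ(h) = f, then σ(f) = a, so the result is a.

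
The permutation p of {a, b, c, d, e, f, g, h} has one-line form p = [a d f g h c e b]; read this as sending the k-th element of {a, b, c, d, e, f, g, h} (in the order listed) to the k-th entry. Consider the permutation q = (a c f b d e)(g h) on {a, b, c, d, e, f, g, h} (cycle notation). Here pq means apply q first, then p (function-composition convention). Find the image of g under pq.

b

First apply q: q(g) = h, then p(h) = b. Thus (pq)(g) = b.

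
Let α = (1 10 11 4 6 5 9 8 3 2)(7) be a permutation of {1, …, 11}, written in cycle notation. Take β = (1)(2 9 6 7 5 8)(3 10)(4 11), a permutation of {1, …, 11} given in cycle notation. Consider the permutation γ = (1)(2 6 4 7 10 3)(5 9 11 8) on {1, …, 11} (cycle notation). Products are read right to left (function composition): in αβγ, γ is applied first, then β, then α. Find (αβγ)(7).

(αβγ)(7) = α(β(γ(7))). γ(7) = 10, then β(10) = 3, then α(3) = 2, so the result is 2.

2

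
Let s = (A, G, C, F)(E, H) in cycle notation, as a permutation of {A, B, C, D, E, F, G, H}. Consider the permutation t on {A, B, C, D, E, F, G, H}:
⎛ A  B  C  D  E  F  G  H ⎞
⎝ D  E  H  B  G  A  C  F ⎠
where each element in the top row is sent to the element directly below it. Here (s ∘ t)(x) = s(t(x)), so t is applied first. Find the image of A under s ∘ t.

D

(s ∘ t)(A) = s(t(A)). t(A) = D, then s(D) = D. So (s ∘ t)(A) = D.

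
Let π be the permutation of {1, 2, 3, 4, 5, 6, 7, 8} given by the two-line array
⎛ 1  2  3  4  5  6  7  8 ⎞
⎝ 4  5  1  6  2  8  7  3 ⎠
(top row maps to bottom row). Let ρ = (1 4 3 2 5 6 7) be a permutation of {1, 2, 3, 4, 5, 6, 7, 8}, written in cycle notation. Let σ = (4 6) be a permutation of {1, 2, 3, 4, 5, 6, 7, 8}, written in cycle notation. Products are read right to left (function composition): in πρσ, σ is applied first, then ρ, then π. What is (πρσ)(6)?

Chase 6: σ(6) = 4; ρ(4) = 3; π(3) = 1. Hence (πρσ)(6) = 1.

1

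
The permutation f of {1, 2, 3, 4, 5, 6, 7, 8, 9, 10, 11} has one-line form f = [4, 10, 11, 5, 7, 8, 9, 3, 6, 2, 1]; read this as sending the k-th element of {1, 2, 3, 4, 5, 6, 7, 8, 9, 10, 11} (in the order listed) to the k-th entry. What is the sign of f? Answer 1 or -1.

-1

In disjoint-cycle form the cycle lengths are 9, 2.
A cycle is odd iff its length is even; f has 1 even-length cycle, so sgn(f) = (−1)^1 and f is odd.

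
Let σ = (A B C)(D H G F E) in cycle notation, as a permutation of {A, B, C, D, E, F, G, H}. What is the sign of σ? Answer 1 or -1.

The cycle lengths are 5, 3.
A cycle is odd iff its length is even; σ has 0 even-length cycles, so sgn(σ) = (−1)^0 and σ is even.

1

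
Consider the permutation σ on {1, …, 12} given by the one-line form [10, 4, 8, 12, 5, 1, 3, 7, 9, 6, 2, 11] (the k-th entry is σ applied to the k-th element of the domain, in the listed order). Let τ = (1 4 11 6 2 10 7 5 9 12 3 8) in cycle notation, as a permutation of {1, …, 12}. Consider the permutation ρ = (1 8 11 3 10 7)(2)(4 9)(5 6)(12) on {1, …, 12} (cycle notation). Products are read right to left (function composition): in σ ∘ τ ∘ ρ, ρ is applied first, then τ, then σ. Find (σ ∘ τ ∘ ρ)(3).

3

Chase 3: ρ(3) = 10; τ(10) = 7; σ(7) = 3. Hence (σ ∘ τ ∘ ρ)(3) = 3.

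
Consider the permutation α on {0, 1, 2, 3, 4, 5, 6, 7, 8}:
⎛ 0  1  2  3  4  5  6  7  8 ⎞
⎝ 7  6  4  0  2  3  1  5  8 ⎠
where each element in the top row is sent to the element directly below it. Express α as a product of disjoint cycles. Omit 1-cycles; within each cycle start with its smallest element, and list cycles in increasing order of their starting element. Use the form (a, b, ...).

From 0: 0 → 7 → 5 → 3 → 0, closing the cycle (0, 7, 5, 3).
Continuing from each remaining unvisited element yields (0, 7, 5, 3)(1, 6)(2, 4).

(0, 7, 5, 3)(1, 6)(2, 4)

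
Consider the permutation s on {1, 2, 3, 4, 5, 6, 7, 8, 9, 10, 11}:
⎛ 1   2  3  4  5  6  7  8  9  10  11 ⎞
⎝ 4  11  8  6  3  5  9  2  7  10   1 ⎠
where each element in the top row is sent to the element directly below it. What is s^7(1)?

Tracing 1 → 4 → … returns to 1 after 8 steps, so 1 lies in an 8-cycle (1, 4, 6, 5, 3, 8, 2, 11).
Stepping 7 places around the cycle: 1 → 4 → 6 → 5 → 3 → 8 → 2 → 11.

11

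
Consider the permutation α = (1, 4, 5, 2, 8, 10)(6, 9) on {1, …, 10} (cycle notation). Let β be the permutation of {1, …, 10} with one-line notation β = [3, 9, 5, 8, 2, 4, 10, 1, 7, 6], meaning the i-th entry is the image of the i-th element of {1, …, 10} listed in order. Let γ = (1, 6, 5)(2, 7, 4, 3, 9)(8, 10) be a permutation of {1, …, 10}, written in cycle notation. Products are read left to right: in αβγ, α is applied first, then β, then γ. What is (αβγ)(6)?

4

(αβγ)(6) = γ(β(α(6))). α(6) = 9, then β(9) = 7, then γ(7) = 4, so the result is 4.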